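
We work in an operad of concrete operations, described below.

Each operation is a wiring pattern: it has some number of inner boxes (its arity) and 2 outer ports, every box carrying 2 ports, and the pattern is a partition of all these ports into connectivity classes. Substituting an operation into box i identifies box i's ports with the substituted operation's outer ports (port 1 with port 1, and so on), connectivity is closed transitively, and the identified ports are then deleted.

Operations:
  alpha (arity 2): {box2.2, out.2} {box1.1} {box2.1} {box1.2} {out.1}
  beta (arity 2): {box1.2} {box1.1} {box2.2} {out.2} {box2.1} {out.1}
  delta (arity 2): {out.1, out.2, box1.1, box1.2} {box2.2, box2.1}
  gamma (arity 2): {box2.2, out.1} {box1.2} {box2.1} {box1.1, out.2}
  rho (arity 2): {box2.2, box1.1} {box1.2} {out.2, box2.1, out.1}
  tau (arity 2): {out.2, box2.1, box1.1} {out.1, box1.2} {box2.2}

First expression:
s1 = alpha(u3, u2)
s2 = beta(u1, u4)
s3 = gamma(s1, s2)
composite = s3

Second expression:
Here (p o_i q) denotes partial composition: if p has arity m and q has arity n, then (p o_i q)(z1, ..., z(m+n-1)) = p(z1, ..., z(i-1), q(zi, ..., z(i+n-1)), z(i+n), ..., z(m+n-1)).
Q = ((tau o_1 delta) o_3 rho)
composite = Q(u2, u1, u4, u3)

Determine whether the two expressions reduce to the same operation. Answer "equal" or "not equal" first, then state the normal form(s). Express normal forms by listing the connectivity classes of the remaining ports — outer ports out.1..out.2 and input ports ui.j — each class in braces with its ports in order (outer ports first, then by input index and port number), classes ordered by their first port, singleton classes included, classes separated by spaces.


not equal; the first gives {out.1} {out.2} {u1.1} {u1.2} {u2.1} {u2.2} {u3.1} {u3.2} {u4.1} {u4.2} and the second {out.1, out.2, u2.1, u2.2, u3.1} {u1.1, u1.2} {u3.2, u4.1} {u4.2}

Normal form of the first expression: {out.1} {out.2} {u1.1} {u1.2} {u2.1} {u2.2} {u3.1} {u3.2} {u4.1} {u4.2}
Normal form of the second expression: {out.1, out.2, u2.1, u2.2, u3.1} {u1.1, u1.2} {u3.2, u4.1} {u4.2}
The normal forms differ: not equal.


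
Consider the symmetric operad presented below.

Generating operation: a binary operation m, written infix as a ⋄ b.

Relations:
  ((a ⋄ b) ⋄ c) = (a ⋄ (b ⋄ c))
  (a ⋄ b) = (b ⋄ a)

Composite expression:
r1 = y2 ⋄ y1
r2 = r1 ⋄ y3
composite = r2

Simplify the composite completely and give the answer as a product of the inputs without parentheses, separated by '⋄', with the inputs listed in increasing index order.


y1 ⋄ y2 ⋄ y3

Any arrangement under m is one operation, so sort the y-inputs.
(y2 ⋄ y1) flattens to y2 ⋄ y1
((y2 ⋄ y1) ⋄ y3) flattens to y2 ⋄ y1 ⋄ y3
putting the inputs in ascending order: y1 ⋄ y2 ⋄ y3


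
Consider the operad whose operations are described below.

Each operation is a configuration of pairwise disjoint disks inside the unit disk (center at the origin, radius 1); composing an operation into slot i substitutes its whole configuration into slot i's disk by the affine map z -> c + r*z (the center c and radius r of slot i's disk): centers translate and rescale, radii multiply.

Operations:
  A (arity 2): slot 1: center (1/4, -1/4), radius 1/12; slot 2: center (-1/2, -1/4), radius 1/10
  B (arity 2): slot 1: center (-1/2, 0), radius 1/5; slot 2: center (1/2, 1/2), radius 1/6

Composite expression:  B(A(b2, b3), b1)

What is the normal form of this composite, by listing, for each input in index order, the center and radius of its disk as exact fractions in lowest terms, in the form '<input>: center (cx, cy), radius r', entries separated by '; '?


b1: center (1/2, 1/2), radius 1/6; b2: center (-9/20, -1/20), radius 1/60; b3: center (-3/5, -1/20), radius 1/50


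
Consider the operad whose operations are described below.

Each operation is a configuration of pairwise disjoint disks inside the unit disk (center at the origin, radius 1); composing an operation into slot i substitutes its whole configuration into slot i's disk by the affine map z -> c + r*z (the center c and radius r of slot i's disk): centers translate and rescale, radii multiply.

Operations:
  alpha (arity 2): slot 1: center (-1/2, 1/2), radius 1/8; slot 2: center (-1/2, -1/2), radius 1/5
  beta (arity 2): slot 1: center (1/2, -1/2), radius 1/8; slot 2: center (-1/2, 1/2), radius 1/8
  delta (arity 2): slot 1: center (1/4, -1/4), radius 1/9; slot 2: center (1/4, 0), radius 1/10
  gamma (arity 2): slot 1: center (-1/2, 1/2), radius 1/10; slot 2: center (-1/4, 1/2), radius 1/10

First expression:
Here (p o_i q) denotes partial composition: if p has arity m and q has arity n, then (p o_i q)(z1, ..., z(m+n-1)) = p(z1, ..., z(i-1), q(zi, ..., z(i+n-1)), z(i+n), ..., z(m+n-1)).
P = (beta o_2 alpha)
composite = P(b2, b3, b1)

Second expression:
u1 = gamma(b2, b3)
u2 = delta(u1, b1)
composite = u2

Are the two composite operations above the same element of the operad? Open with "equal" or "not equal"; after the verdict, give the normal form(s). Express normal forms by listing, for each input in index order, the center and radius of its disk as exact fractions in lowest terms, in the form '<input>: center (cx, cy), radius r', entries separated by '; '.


not equal — first b1: center (-9/16, 7/16), radius 1/40; b2: center (1/2, -1/2), radius 1/8; b3: center (-9/16, 9/16), radius 1/64, second b1: center (1/4, 0), radius 1/10; b2: center (7/36, -7/36), radius 1/90; b3: center (2/9, -7/36), radius 1/90

Normal form of the first expression: b1: center (-9/16, 7/16), radius 1/40; b2: center (1/2, -1/2), radius 1/8; b3: center (-9/16, 9/16), radius 1/64
Normal form of the second expression: b1: center (1/4, 0), radius 1/10; b2: center (7/36, -7/36), radius 1/90; b3: center (2/9, -7/36), radius 1/90
They disagree, so not equal.


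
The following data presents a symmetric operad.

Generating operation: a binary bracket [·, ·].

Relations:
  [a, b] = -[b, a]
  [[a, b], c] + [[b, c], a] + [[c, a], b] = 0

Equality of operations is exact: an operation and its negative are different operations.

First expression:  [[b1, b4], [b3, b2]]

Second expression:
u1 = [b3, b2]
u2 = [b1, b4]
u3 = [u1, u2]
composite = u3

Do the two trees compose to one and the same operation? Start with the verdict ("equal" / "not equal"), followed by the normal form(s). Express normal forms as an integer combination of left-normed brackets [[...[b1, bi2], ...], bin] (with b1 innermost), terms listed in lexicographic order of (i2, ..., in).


not equal: they reduce to -[[[b1, b4], b2], b3] + [[[b1, b4], b3], b2] and [[[b1, b4], b2], b3] - [[[b1, b4], b3], b2]

Normal form of the first expression: -[[[b1, b4], b2], b3] + [[[b1, b4], b3], b2]
Normal form of the second expression: [[[b1, b4], b2], b3] - [[[b1, b4], b3], b2]
Different reductions; not equal.


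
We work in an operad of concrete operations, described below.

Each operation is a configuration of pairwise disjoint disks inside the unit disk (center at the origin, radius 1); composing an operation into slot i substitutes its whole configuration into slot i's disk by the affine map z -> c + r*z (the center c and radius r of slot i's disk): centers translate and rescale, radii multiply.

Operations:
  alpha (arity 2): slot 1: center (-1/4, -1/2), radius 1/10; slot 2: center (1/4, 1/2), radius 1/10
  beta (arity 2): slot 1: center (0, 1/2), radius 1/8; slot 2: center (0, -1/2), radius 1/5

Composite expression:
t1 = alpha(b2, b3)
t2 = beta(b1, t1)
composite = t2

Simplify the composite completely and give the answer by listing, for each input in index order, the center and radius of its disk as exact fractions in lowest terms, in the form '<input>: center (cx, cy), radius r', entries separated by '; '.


b1: center (0, 1/2), radius 1/8; b2: center (-1/20, -3/5), radius 1/50; b3: center (1/20, -2/5), radius 1/50

Below beta, radii multiply path by path; the b-disk centers shift.
tracing b1 down its 1-map path: center (0, 1/2), radius 1/8
tracing b2 down its 2-map path: center (-1/20, -3/5), radius 1/50
tracing b3 down its 2-map path: center (1/20, -2/5), radius 1/50


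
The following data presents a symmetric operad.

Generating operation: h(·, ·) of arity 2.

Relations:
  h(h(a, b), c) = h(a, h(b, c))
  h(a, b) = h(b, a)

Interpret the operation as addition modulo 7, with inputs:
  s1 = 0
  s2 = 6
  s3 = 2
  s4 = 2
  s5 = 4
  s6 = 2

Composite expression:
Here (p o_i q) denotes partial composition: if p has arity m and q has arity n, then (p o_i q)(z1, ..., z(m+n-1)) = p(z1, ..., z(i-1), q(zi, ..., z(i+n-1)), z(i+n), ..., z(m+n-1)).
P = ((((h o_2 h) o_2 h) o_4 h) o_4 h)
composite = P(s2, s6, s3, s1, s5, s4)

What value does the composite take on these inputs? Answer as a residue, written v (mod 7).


2 (mod 7)

h(s6, s3) = 4
h(s1, s5) = 4
h(h(s1, s5), s4) = 6
h(h(s6, s3), h(h(s1, s5), s4)) = 3
h(s2, h(h(s6, s3), h(h(s1, s5), s4))) = 2


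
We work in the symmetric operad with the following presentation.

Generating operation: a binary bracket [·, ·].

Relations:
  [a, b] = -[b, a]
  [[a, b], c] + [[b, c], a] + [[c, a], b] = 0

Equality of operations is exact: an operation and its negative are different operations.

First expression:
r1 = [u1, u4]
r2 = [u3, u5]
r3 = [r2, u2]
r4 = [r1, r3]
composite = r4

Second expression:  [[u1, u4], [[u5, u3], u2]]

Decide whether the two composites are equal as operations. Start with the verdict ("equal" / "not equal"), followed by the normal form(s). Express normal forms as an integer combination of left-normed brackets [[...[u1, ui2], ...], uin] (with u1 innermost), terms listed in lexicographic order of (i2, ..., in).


not equal; first: -[[[[u1, u4], u2], u3], u5] + [[[[u1, u4], u2], u5], u3] + [[[[u1, u4], u3], u5], u2] - [[[[u1, u4], u5], u3], u2]; second: [[[[u1, u4], u2], u3], u5] - [[[[u1, u4], u2], u5], u3] - [[[[u1, u4], u3], u5], u2] + [[[[u1, u4], u5], u3], u2]

The first expression, normalized: -[[[[u1, u4], u2], u3], u5] + [[[[u1, u4], u2], u5], u3] + [[[[u1, u4], u3], u5], u2] - [[[[u1, u4], u5], u3], u2]
The second expression, normalized: [[[[u1, u4], u2], u3], u5] - [[[[u1, u4], u2], u5], u3] - [[[[u1, u4], u3], u5], u2] + [[[[u1, u4], u5], u3], u2]
Different reductions; not equal.


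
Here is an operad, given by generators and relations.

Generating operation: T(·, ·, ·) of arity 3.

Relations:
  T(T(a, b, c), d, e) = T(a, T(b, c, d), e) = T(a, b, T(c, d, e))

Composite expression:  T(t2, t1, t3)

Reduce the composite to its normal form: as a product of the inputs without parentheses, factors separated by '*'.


t2 * t1 * t3

The T-tree's shape is irrelevant; the t-reading-order decides.
T(t2, t1, t3) unparenthesizes to t2 * t1 * t3


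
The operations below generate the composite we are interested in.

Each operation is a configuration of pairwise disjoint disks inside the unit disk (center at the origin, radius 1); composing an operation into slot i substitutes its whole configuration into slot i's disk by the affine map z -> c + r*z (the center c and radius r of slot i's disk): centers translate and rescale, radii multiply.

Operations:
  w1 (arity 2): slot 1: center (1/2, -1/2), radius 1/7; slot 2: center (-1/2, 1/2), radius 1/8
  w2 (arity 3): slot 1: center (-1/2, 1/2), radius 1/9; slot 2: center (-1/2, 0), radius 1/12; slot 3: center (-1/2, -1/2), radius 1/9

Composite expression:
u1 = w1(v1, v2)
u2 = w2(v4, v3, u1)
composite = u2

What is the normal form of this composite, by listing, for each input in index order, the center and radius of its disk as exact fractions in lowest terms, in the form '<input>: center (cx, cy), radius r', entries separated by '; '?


v1: center (-4/9, -5/9), radius 1/63; v2: center (-5/9, -4/9), radius 1/72; v3: center (-1/2, 0), radius 1/12; v4: center (-1/2, 1/2), radius 1/9


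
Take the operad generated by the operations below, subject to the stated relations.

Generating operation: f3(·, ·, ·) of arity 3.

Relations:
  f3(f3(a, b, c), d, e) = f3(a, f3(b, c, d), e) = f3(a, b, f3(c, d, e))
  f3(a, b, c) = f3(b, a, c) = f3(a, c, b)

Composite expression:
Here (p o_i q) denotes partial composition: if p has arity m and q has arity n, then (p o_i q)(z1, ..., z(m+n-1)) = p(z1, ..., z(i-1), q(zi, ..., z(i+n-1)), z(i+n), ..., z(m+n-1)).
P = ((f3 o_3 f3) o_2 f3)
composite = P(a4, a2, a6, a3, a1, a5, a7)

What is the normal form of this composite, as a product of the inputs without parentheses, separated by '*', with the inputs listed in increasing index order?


Shape and order are irrelevant to f3; the a-input set decides.
f3(a2, a6, a3) linearizes to a2 * a6 * a3
f3(a1, a5, a7) linearizes to a1 * a5 * a7
f3(a4, f3(a2, a6, a3), f3(a1, a5, a7)) linearizes to a4 * a2 * a6 * a3 * a1 * a5 * a7
the factors in increasing index order: a1 * a2 * a3 * a4 * a5 * a6 * a7

a1 * a2 * a3 * a4 * a5 * a6 * a7


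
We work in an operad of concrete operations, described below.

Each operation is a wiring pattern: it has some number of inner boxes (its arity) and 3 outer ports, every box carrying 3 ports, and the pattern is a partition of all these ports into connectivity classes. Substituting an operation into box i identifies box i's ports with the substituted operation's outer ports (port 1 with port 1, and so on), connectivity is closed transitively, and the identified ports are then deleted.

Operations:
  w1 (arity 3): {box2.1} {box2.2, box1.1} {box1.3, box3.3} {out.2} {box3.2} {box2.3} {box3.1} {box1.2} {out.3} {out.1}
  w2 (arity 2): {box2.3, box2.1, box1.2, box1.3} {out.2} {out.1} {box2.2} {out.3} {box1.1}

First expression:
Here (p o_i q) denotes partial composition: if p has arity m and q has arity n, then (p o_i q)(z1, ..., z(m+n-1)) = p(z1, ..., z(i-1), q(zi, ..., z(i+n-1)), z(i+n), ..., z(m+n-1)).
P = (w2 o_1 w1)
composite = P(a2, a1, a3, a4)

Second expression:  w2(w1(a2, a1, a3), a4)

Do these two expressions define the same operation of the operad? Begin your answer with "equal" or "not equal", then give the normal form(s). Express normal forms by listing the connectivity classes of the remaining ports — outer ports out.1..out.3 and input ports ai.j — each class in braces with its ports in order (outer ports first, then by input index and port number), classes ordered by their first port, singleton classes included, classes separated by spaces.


Normal form of the first expression: {out.1} {out.2} {out.3} {a1.1} {a1.2, a2.1} {a1.3} {a2.2} {a2.3, a3.3} {a3.1} {a3.2} {a4.1, a4.3} {a4.2}
Normal form of the second expression: {out.1} {out.2} {out.3} {a1.1} {a1.2, a2.1} {a1.3} {a2.2} {a2.3, a3.3} {a3.1} {a3.2} {a4.1, a4.3} {a4.2}
The normal forms match — equal.

equal; both compose to {out.1} {out.2} {out.3} {a1.1} {a1.2, a2.1} {a1.3} {a2.2} {a2.3, a3.3} {a3.1} {a3.2} {a4.1, a4.3} {a4.2}


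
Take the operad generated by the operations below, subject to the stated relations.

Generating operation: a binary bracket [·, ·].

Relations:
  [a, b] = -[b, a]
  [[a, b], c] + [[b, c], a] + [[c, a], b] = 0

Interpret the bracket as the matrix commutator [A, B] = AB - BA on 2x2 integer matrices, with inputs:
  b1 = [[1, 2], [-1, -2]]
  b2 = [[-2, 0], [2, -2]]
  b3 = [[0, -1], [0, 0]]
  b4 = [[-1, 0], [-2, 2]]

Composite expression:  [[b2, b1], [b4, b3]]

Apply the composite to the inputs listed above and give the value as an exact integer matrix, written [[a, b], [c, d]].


[[-18, -24], [-24, 18]]

[b2, b1] = [[-4, 0], [6, 4]]
[b4, b3] = [[-2, 3], [0, 2]]
[[b2, b1], [b4, b3]] = [[-18, -24], [-24, 18]]


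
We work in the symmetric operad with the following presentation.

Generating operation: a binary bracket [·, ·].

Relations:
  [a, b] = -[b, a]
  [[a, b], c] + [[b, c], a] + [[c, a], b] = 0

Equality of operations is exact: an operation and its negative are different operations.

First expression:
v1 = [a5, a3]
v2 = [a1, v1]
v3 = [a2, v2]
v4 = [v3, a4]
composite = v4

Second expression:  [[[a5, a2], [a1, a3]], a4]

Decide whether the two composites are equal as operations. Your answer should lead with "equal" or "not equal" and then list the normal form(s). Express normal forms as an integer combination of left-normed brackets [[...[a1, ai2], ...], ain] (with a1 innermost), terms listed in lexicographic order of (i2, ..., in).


not equal; the first gives [[[[a1, a3], a5], a2], a4] - [[[[a1, a5], a3], a2], a4] and the second [[[[a1, a3], a2], a5], a4] - [[[[a1, a3], a5], a2], a4]

The first expression reduces to [[[[a1, a3], a5], a2], a4] - [[[[a1, a5], a3], a2], a4]
The second expression reduces to [[[[a1, a3], a2], a5], a4] - [[[[a1, a3], a5], a2], a4]
Distinct normal forms: not equal.


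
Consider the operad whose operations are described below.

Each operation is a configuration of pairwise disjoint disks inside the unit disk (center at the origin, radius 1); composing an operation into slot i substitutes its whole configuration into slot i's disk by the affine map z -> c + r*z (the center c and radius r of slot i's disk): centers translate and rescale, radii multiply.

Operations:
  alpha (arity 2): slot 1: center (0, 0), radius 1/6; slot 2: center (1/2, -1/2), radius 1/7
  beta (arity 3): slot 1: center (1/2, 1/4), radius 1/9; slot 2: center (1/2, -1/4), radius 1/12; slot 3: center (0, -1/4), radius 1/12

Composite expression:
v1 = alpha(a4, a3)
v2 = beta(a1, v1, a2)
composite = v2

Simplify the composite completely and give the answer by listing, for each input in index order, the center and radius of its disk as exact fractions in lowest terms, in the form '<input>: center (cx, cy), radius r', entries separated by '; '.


a1: center (1/2, 1/4), radius 1/9; a2: center (0, -1/4), radius 1/12; a3: center (13/24, -7/24), radius 1/84; a4: center (1/2, -1/4), radius 1/72

Below beta, radii multiply path by path; the a-disk centers shift.
a1 passes through 1 substitution, ending at center (1/2, 1/4), radius 1/9
a4 passes through 2 substitutions, ending at center (1/2, -1/4), radius 1/72
a3 passes through 2 substitutions, ending at center (13/24, -7/24), radius 1/84
a2 passes through 1 substitution, ending at center (0, -1/4), radius 1/12


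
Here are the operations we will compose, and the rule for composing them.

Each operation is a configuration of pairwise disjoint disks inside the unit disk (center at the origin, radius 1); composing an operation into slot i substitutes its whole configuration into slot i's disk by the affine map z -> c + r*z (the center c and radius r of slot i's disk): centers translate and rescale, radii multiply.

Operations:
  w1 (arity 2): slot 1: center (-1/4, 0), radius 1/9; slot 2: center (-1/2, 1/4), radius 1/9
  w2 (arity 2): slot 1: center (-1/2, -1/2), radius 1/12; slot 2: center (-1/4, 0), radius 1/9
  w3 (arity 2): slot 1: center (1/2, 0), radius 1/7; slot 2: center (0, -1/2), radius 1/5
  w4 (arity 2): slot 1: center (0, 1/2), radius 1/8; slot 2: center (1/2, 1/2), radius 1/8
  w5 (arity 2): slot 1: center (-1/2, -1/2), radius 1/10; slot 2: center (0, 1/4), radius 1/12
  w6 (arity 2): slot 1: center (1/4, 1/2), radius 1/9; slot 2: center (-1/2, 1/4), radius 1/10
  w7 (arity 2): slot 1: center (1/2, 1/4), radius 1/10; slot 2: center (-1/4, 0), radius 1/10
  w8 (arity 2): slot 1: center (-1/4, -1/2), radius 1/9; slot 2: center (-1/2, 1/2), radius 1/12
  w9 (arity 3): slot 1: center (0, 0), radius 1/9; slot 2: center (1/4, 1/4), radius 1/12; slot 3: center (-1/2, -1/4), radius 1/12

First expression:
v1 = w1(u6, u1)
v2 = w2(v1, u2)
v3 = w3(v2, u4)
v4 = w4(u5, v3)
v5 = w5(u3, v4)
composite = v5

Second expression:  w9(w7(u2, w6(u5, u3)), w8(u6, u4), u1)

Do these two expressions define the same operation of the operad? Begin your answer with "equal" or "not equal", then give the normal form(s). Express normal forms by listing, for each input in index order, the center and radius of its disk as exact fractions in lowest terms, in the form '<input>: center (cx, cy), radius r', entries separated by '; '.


not equal: they reduce to u1: center (743/16128, 9385/32256), radius 1/72576; u2: center (125/2688, 7/24), radius 1/6048; u3: center (-1/2, -1/2), radius 1/10; u4: center (1/24, 55/192), radius 1/480; u5: center (0, 7/24), radius 1/96; u6: center (1487/32256, 391/1344), radius 1/72576 and u1: center (-1/2, -1/4), radius 1/12; u2: center (1/18, 1/36), radius 1/90; u3: center (-1/30, 1/360), radius 1/900; u4: center (5/24, 7/24), radius 1/144; u5: center (-1/40, 1/180), radius 1/810; u6: center (11/48, 5/24), radius 1/108

In normal form, the first expression is u1: center (743/16128, 9385/32256), radius 1/72576; u2: center (125/2688, 7/24), radius 1/6048; u3: center (-1/2, -1/2), radius 1/10; u4: center (1/24, 55/192), radius 1/480; u5: center (0, 7/24), radius 1/96; u6: center (1487/32256, 391/1344), radius 1/72576
In normal form, the second expression is u1: center (-1/2, -1/4), radius 1/12; u2: center (1/18, 1/36), radius 1/90; u3: center (-1/30, 1/360), radius 1/900; u4: center (5/24, 7/24), radius 1/144; u5: center (-1/40, 1/180), radius 1/810; u6: center (11/48, 5/24), radius 1/108
The forms do not match — not equal.


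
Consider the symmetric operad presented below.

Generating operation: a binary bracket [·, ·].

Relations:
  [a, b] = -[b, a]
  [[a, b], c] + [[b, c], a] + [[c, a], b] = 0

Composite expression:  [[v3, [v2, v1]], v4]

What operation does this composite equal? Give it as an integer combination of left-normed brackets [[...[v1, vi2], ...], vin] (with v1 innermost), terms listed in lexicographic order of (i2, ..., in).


Expand each bracket as ab - ba; the v1-initial words give the coefficients.
Composite bracket: [[v3, [v2, v1]], v4]
Under [a, b] = ab - ba we get 8 signed associative words (2^3 = 8).
Collect the words opening with v1:
  the word v1v2v3v4 carries sign +1 and contributes +[[[v1, v2], v3], v4]

[[[v1, v2], v3], v4]


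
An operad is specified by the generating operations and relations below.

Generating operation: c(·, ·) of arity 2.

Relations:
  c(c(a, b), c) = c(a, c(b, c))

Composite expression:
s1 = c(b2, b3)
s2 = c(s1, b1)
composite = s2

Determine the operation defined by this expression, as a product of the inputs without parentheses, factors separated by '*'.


b2 * b3 * b1


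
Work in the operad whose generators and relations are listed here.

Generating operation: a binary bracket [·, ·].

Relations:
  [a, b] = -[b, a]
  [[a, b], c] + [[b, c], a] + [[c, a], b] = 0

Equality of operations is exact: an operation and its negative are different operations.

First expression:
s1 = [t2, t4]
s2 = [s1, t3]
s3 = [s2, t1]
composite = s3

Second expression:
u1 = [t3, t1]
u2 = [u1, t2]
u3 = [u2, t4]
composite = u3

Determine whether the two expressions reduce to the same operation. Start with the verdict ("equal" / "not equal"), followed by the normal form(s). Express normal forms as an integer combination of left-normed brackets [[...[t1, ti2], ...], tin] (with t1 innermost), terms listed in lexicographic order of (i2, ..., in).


not equal; the first gives -[[[t1, t2], t4], t3] + [[[t1, t3], t2], t4] - [[[t1, t3], t4], t2] + [[[t1, t4], t2], t3] and the second -[[[t1, t3], t2], t4]

Reducing the first expression gives -[[[t1, t2], t4], t3] + [[[t1, t3], t2], t4] - [[[t1, t3], t4], t2] + [[[t1, t4], t2], t3]
Reducing the second expression gives -[[[t1, t3], t2], t4]
The normal forms differ: not equal.


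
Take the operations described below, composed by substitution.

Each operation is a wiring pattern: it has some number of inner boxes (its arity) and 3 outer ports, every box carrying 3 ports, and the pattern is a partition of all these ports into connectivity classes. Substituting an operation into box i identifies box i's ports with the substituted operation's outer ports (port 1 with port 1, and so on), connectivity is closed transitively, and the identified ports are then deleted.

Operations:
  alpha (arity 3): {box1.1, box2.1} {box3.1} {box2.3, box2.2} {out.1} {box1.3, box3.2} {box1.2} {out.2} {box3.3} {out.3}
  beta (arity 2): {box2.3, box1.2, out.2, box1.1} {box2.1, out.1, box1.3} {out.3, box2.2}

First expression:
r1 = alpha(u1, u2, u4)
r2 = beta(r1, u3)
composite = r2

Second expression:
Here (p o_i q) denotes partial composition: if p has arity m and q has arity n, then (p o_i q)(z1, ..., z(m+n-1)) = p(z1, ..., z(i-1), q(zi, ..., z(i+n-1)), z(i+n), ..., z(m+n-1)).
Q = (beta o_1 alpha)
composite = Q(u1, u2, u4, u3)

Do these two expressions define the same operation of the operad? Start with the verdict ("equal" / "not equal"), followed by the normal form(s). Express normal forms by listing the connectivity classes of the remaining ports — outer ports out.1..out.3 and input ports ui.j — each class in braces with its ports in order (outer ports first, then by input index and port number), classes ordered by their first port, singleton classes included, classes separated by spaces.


equal — both sides give {out.1, u3.1} {out.2, u3.3} {out.3, u3.2} {u1.1, u2.1} {u1.2} {u1.3, u4.2} {u2.2, u2.3} {u4.1} {u4.3}


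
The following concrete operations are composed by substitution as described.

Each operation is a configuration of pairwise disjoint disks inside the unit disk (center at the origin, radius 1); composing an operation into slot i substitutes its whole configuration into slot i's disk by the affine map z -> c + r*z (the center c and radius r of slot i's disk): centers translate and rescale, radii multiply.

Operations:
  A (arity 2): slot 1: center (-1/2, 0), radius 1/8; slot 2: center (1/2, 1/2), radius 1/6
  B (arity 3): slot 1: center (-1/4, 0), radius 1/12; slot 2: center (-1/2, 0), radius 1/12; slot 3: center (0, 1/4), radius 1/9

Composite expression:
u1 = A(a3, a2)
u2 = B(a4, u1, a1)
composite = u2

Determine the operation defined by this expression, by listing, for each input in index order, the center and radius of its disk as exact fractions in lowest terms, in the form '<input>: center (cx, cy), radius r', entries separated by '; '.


a1: center (0, 1/4), radius 1/9; a2: center (-11/24, 1/24), radius 1/72; a3: center (-13/24, 0), radius 1/96; a4: center (-1/4, 0), radius 1/12

Only the slot chain above each a matters under B; compose those maps.
input a4: applying the 1 nested substitution gives center (-1/4, 0), radius 1/12
input a3: applying the 2 nested substitutions gives center (-13/24, 0), radius 1/96
input a2: applying the 2 nested substitutions gives center (-11/24, 1/24), radius 1/72
input a1: applying the 1 nested substitution gives center (0, 1/4), radius 1/9


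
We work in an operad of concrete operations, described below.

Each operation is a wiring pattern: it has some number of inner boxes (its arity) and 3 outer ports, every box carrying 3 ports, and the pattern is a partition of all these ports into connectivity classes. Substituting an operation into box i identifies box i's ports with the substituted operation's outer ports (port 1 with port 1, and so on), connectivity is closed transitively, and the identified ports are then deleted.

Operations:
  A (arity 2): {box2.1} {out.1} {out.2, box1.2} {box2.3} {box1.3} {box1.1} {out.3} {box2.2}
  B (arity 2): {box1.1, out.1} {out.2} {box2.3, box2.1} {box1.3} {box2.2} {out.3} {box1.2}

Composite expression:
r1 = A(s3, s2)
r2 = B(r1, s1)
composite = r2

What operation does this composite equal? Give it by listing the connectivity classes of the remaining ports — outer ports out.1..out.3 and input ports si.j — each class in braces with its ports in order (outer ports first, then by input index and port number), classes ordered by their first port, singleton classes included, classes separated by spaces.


{out.1} {out.2} {out.3} {s1.1, s1.3} {s1.2} {s2.1} {s2.2} {s2.3} {s3.1} {s3.2} {s3.3}


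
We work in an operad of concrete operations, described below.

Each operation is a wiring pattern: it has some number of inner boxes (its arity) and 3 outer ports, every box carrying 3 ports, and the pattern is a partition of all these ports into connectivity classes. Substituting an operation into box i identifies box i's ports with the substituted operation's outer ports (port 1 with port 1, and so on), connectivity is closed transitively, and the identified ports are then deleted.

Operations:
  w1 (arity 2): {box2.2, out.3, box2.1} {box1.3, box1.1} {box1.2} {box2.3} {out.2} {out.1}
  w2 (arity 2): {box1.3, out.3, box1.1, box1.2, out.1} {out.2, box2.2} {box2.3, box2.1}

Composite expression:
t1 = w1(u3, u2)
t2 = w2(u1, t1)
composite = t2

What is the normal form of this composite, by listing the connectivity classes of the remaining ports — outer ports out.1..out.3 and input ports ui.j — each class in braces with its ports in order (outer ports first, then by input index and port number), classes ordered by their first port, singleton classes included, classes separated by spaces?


{out.1, out.3, u1.1, u1.2, u1.3} {out.2} {u2.1, u2.2} {u2.3} {u3.1, u3.3} {u3.2}

Substituting into w2 glues patterns; closure does the rest.
w1 over (u3, u2) gives {out.1} {out.2} {out.3, u2.1, u2.2} {u2.3} {u3.1, u3.3} {u3.2}, out.j being that stage's outer ports
w2 over (u1, u3, u2) gives {out.1, out.3, u1.1, u1.2, u1.3} {out.2} {u2.1, u2.2} {u2.3} {u3.1, u3.3} {u3.2}, out.j being that stage's outer ports


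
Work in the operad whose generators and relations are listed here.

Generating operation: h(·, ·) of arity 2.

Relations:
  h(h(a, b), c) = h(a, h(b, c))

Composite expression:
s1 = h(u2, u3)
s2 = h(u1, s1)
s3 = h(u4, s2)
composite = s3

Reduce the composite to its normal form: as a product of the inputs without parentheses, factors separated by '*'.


u4 * u1 * u2 * u3

All parenthesizations of h agree; list the u-inputs left to right.
h(u2, u3) reduces to u2 * u3
h(u1, h(u2, u3)) reduces to u1 * u2 * u3
h(u4, h(u1, h(u2, u3))) reduces to u4 * u1 * u2 * u3


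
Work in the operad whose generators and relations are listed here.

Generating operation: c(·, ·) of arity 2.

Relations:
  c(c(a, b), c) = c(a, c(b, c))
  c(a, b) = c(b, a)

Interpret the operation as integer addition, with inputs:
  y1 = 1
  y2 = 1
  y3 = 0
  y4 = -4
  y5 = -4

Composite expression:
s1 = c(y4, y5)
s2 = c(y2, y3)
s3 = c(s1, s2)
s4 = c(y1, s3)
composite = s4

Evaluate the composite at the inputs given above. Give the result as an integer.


-6

c(y4, y5) = -8
c(y2, y3) = 1
c(c(y4, y5), c(y2, y3)) = -7
c(y1, c(c(y4, y5), c(y2, y3))) = -6


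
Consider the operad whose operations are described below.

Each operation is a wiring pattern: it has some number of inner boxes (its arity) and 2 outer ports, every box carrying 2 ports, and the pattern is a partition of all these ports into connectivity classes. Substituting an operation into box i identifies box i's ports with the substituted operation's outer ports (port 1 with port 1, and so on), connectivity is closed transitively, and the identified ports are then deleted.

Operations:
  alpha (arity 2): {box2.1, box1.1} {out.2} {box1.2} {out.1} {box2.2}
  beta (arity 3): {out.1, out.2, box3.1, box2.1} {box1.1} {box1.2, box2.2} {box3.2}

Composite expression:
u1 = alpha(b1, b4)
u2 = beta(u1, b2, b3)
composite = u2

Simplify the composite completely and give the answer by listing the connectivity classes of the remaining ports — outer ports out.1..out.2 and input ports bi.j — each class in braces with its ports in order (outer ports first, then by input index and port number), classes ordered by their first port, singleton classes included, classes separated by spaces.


{out.1, out.2, b2.1, b3.1} {b1.1, b4.1} {b1.2} {b2.2} {b3.2} {b4.2}


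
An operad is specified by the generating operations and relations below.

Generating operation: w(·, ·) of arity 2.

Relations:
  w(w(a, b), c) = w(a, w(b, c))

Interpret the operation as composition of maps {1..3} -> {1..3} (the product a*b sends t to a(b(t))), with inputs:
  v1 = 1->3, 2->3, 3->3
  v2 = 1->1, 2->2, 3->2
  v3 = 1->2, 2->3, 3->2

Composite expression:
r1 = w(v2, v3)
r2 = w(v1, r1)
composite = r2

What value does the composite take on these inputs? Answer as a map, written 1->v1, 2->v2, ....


1->3, 2->3, 3->3


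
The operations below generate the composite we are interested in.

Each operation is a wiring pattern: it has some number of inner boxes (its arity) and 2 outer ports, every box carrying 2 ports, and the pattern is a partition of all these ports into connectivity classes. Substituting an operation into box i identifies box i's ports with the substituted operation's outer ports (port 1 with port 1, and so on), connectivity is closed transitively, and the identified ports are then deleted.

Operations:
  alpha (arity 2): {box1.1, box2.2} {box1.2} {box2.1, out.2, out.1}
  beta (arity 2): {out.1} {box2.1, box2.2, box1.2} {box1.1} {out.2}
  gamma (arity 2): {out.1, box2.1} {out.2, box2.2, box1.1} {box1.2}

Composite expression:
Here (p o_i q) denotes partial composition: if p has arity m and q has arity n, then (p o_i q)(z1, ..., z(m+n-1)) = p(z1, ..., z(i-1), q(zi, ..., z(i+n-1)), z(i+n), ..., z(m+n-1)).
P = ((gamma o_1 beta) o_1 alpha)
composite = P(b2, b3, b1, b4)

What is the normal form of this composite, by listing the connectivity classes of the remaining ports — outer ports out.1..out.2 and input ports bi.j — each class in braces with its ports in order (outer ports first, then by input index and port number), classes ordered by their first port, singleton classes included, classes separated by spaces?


{out.1, b4.1} {out.2, b4.2} {b1.1, b1.2, b3.1} {b2.1, b3.2} {b2.2}

Treat the ports identified at gamma as solder joints: merge, then drop.
alpha over (b2, b3) gives {out.1, out.2, b3.1} {b2.1, b3.2} {b2.2}, out.j being that stage's outer ports
beta over (b2, b3, b1) gives {out.1} {out.2} {b1.1, b1.2, b3.1} {b2.1, b3.2} {b2.2}, out.j being that stage's outer ports
gamma over (b2, b3, b1, b4) gives {out.1, b4.1} {out.2, b4.2} {b1.1, b1.2, b3.1} {b2.1, b3.2} {b2.2}, out.j being that stage's outer ports


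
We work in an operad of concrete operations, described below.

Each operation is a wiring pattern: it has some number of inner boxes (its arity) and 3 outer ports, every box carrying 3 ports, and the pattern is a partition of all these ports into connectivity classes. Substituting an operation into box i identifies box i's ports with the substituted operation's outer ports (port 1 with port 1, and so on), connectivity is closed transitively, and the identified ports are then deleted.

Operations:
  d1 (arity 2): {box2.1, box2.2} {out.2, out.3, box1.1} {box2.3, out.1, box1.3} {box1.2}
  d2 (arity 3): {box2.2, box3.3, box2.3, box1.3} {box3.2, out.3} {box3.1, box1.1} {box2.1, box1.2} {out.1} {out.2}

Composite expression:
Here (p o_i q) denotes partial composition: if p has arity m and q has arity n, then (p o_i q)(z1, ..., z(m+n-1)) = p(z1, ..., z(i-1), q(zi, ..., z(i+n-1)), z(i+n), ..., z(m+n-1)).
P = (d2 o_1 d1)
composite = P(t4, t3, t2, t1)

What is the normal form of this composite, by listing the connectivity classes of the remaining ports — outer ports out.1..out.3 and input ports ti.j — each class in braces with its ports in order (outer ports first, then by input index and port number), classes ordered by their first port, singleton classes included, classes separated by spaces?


Connectivity passes through glued d2-boundaries; trace each wire chain.
composing d1 on (t4, t3), with out.j its own outer ports: {out.1, t3.3, t4.3} {out.2, out.3, t4.1} {t3.1, t3.2} {t4.2}
composing d2 on (t4, t3, t2, t1), with out.j its own outer ports: {out.1} {out.2} {out.3, t1.2} {t1.1, t3.3, t4.3} {t1.3, t2.1, t2.2, t2.3, t4.1} {t3.1, t3.2} {t4.2}

{out.1} {out.2} {out.3, t1.2} {t1.1, t3.3, t4.3} {t1.3, t2.1, t2.2, t2.3, t4.1} {t3.1, t3.2} {t4.2}


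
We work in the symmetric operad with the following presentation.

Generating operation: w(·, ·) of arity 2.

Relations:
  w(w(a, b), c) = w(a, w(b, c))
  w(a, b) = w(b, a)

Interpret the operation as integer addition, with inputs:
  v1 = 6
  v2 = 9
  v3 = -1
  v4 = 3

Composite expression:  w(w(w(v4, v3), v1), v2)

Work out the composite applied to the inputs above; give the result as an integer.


17


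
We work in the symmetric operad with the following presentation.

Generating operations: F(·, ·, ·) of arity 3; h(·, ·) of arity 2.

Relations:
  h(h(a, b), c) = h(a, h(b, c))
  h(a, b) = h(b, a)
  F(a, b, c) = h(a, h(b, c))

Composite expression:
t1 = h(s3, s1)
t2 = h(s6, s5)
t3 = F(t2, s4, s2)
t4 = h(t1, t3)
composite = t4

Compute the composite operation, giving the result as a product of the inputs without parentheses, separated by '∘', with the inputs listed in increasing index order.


s1 ∘ s2 ∘ s3 ∘ s4 ∘ s5 ∘ s6

Both nesting and order wash out for h; what remains is which s's occur.
h(s3, s1) unparenthesizes to s3 ∘ s1
h(s6, s5) unparenthesizes to s6 ∘ s5
F(h(s6, s5), s4, s2) unparenthesizes to s6 ∘ s5 ∘ s4 ∘ s2
h(h(s3, s1), F(h(s6, s5), s4, s2)) unparenthesizes to s3 ∘ s1 ∘ s6 ∘ s5 ∘ s4 ∘ s2
putting the inputs in ascending order: s1 ∘ s2 ∘ s3 ∘ s4 ∘ s5 ∘ s6


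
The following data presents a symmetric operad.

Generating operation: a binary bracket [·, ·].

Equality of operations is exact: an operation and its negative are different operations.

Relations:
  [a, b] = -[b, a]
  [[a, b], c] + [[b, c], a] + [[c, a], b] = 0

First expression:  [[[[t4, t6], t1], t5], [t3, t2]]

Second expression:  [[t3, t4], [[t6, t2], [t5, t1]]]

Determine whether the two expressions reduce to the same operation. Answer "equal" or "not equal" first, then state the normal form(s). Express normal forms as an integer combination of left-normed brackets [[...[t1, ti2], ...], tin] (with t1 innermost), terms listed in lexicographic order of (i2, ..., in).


The first expression reduces to [[[[[t1, t4], t6], t5], t2], t3] - [[[[[t1, t4], t6], t5], t3], t2] - [[[[[t1, t6], t4], t5], t2], t3] + [[[[[t1, t6], t4], t5], t3], t2]
The second expression reduces to [[[[[t1, t5], t2], t6], t3], t4] - [[[[[t1, t5], t2], t6], t4], t3] - [[[[[t1, t5], t6], t2], t3], t4] + [[[[[t1, t5], t6], t2], t4], t3]
The forms do not match — not equal.

not equal; first: [[[[[t1, t4], t6], t5], t2], t3] - [[[[[t1, t4], t6], t5], t3], t2] - [[[[[t1, t6], t4], t5], t2], t3] + [[[[[t1, t6], t4], t5], t3], t2]; second: [[[[[t1, t5], t2], t6], t3], t4] - [[[[[t1, t5], t2], t6], t4], t3] - [[[[[t1, t5], t6], t2], t3], t4] + [[[[[t1, t5], t6], t2], t4], t3]


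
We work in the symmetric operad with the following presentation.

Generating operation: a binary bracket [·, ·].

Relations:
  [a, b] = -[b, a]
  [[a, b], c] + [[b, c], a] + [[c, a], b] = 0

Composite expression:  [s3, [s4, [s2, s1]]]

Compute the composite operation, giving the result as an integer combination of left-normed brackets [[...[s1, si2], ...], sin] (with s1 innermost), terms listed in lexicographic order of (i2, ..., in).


-[[[s1, s2], s4], s3]

Skip Jacobi rewriting: expand, keep s1-initial words, read off terms.
Composite bracket: [s3, [s4, [s2, s1]]]
Each bracket splits as ab - ba, giving 8 signed words (2^3 = 8).
Words beginning with s1 determine it all:
  sign of s1s2s4s3 is -1, so it contributes -[[[s1, s2], s4], s3]


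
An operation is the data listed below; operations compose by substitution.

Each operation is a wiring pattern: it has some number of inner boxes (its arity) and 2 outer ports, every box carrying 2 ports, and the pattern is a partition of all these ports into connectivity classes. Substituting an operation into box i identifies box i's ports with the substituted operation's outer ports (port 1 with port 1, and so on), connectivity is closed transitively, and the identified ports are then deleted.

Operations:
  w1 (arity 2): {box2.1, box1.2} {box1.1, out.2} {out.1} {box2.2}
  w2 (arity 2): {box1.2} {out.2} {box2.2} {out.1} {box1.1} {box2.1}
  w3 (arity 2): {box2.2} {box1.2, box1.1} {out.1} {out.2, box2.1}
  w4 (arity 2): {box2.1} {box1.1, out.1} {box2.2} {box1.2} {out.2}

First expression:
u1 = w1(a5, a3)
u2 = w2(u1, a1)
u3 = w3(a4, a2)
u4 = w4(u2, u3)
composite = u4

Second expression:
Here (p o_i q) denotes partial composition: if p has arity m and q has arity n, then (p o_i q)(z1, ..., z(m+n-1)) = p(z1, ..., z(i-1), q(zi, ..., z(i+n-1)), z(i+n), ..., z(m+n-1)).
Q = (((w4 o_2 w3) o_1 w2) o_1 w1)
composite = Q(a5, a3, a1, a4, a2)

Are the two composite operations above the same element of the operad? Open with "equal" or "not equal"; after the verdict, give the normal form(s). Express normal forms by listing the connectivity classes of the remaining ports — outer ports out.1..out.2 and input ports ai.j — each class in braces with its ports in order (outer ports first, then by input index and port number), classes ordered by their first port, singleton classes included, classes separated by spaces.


equal: each reduces to {out.1} {out.2} {a1.1} {a1.2} {a2.1} {a2.2} {a3.1, a5.2} {a3.2} {a4.1, a4.2} {a5.1}

The first expression reduces to {out.1} {out.2} {a1.1} {a1.2} {a2.1} {a2.2} {a3.1, a5.2} {a3.2} {a4.1, a4.2} {a5.1}
The second expression reduces to {out.1} {out.2} {a1.1} {a1.2} {a2.1} {a2.2} {a3.1, a5.2} {a3.2} {a4.1, a4.2} {a5.1}
One common form — equal.
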